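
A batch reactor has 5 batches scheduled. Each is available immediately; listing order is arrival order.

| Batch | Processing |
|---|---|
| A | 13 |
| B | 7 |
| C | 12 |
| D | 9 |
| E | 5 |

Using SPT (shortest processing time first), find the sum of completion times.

117

SPT (increasing processing time): E B D C A.
E: 0→5
B: 5→12
D: 12→21
C: 21→33
A: 33→46
Sum = 5+12+21+33+46 = 117.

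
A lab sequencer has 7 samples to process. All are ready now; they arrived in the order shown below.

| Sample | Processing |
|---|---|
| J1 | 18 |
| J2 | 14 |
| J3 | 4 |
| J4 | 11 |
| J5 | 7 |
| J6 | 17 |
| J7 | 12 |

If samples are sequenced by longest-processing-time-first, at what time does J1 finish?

LPT (decreasing processing time): J1 J6 J2 J7 J4 J5 J3.
J1: 0→18

18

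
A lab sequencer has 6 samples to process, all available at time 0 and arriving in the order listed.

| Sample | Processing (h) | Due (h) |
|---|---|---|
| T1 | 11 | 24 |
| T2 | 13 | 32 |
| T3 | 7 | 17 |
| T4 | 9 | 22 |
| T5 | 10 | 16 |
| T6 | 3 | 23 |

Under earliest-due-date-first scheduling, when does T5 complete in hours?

10

EDD (increasing due date): T5 T3 T4 T6 T1 T2.
T5: 0→10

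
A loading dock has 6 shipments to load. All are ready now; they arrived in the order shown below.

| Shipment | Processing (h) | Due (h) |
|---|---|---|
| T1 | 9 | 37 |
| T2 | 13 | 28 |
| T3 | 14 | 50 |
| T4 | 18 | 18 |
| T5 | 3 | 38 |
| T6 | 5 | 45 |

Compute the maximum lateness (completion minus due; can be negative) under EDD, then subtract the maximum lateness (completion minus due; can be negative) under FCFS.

-24

EDD (increasing due date): T4 T2 T1 T5 T6 T3.
T4: 0→18, due 18, lateness 0
T2: 18→31, due 28, lateness 3
T1: 31→40, due 37, lateness 3
T5: 40→43, due 38, lateness 5
T6: 43→48, due 45, lateness 3
T3: 48→62, due 50, lateness 12
Maximum = 12.
FIFO (arrival order): T1 T2 T3 T4 T5 T6.
T1: 0→9, due 37, lateness -28
T2: 9→22, due 28, lateness -6
T3: 22→36, due 50, lateness -14
T4: 36→54, due 18, lateness 36
T5: 54→57, due 38, lateness 19
T6: 57→62, due 45, lateness 17
Maximum = 36.
Difference = 12 − 36 = -24.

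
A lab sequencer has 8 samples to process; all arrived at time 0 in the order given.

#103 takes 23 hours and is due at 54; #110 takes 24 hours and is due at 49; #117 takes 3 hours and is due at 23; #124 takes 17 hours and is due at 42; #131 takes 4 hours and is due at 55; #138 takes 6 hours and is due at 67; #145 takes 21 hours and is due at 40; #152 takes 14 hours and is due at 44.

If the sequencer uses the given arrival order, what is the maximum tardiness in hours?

FIFO (arrival order): #103 #110 #117 #124 #131 #138 #145 #152.
#103: 0→23, due 54, tardiness 0
#110: 23→47, due 49, tardiness 0
#117: 47→50, due 23, tardiness 27
#124: 50→67, due 42, tardiness 25
#131: 67→71, due 55, tardiness 16
#138: 71→77, due 67, tardiness 10
#145: 77→98, due 40, tardiness 58
#152: 98→112, due 44, tardiness 68
Maximum = 68.

68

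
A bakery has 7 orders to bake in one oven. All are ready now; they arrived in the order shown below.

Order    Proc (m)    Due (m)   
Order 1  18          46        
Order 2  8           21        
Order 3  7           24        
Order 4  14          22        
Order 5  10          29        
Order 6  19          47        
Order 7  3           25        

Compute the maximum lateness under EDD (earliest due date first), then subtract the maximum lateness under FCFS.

-22

EDD (increasing due date): Order 2 Order 4 Order 3 Order 7 Order 5 Order 1 Order 6.
Order 2: 0→8, due 21, lateness -13
Order 4: 8→22, due 22, lateness 0
Order 3: 22→29, due 24, lateness 5
Order 7: 29→32, due 25, lateness 7
Order 5: 32→42, due 29, lateness 13
Order 1: 42→60, due 46, lateness 14
Order 6: 60→79, due 47, lateness 32
Maximum = 32.
FIFO (arrival order): Order 1 Order 2 Order 3 Order 4 Order 5 Order 6 Order 7.
Order 1: 0→18, due 46, lateness -28
Order 2: 18→26, due 21, lateness 5
Order 3: 26→33, due 24, lateness 9
Order 4: 33→47, due 22, lateness 25
Order 5: 47→57, due 29, lateness 28
Order 6: 57→76, due 47, lateness 29
Order 7: 76→79, due 25, lateness 54
Maximum = 54.
Difference = 32 − 54 = -22.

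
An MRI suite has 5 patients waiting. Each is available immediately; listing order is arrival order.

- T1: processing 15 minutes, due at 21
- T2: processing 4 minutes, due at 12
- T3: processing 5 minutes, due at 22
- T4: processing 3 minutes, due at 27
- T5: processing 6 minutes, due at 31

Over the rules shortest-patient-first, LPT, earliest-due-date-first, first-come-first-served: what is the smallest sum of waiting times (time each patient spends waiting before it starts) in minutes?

SPT (increasing processing time): T4 T2 T3 T5 T1.
T4: waits 0, runs 0→3
T2: waits 3, runs 3→7
T3: waits 7, runs 7→12
T5: waits 12, runs 12→18
T1: waits 18, runs 18→33
Sum = 0+3+7+12+18 = 40.
LPT (decreasing processing time): T1 T5 T3 T2 T4.
T1: waits 0, runs 0→15
T5: waits 15, runs 15→21
T3: waits 21, runs 21→26
T2: waits 26, runs 26→30
T4: waits 30, runs 30→33
Sum = 0+15+21+26+30 = 92.
EDD (increasing due date): T2 T1 T3 T4 T5.
T2: waits 0, runs 0→4
T1: waits 4, runs 4→19
T3: waits 19, runs 19→24
T4: waits 24, runs 24→27
T5: waits 27, runs 27→33
Sum = 0+4+19+24+27 = 74.
FIFO (arrival order): T1 T2 T3 T4 T5.
T1: waits 0, runs 0→15
T2: waits 15, runs 15→19
T3: waits 19, runs 19→24
T4: waits 24, runs 24→27
T5: waits 27, runs 27→33
Sum = 0+15+19+24+27 = 85.
SPT 40, LPT 92, EDD 74, FIFO 85 → minimum 40.

40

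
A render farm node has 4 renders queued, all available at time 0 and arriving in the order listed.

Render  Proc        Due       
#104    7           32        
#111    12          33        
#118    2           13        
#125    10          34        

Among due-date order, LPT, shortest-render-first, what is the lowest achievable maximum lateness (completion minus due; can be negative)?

-3

EDD (increasing due date): #118 #104 #111 #125.
#118: 0→2, due 13, lateness -11
#104: 2→9, due 32, lateness -23
#111: 9→21, due 33, lateness -12
#125: 21→31, due 34, lateness -3
Maximum = -3.
LPT (decreasing processing time): #111 #125 #104 #118.
#111: 0→12, due 33, lateness -21
#125: 12→22, due 34, lateness -12
#104: 22→29, due 32, lateness -3
#118: 29→31, due 13, lateness 18
Maximum = 18.
SPT (increasing processing time): #118 #104 #125 #111.
#118: 0→2, due 13, lateness -11
#104: 2→9, due 32, lateness -23
#125: 9→19, due 34, lateness -15
#111: 19→31, due 33, lateness -2
Maximum = -2.
EDD -3, LPT 18, SPT -2 → minimum -3.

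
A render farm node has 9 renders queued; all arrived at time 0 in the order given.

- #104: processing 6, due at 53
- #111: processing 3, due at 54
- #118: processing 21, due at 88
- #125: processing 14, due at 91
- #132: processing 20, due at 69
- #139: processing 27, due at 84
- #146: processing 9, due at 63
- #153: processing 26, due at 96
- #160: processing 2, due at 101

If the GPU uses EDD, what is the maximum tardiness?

30

EDD (increasing due date): #104 #111 #146 #132 #139 #118 #125 #153 #160.
#104: 0→6, due 53, tardiness 0
#111: 6→9, due 54, tardiness 0
#146: 9→18, due 63, tardiness 0
#132: 18→38, due 69, tardiness 0
#139: 38→65, due 84, tardiness 0
#118: 65→86, due 88, tardiness 0
#125: 86→100, due 91, tardiness 9
#153: 100→126, due 96, tardiness 30
#160: 126→128, due 101, tardiness 27
Maximum = 30.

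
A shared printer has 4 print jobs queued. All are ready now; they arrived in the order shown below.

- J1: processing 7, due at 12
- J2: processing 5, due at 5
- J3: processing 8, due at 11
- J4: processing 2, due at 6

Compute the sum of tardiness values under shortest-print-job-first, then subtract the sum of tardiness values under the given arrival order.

SPT (increasing processing time): J4 J2 J1 J3.
J4: 0→2, due 6, tardiness 0
J2: 2→7, due 5, tardiness 2
J1: 7→14, due 12, tardiness 2
J3: 14→22, due 11, tardiness 11
Sum = 0+2+2+11 = 15.
FIFO (arrival order): J1 J2 J3 J4.
J1: 0→7, due 12, tardiness 0
J2: 7→12, due 5, tardiness 7
J3: 12→20, due 11, tardiness 9
J4: 20→22, due 6, tardiness 16
Sum = 0+7+9+16 = 32.
Difference = 15 − 32 = -17.

-17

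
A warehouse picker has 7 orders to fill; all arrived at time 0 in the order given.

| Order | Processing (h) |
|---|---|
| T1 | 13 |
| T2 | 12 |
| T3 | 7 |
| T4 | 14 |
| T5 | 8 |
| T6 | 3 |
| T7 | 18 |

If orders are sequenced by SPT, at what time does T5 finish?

18

SPT (increasing processing time): T6 T3 T5 T2 T1 T4 T7.
T6: 0→3
T3: 3→10
T5: 10→18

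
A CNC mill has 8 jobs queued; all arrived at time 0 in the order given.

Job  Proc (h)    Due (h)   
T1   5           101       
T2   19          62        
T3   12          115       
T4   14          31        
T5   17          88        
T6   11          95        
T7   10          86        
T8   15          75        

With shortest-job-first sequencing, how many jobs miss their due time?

SPT (increasing processing time): T1 T7 T6 T3 T4 T8 T5 T2.
T1: 0→5, due 101, tardiness 0
T7: 5→15, due 86, tardiness 0
T6: 15→26, due 95, tardiness 0
T3: 26→38, due 115, tardiness 0
T4: 38→52, due 31, tardiness 21
T8: 52→67, due 75, tardiness 0
T5: 67→84, due 88, tardiness 0
T2: 84→103, due 62, tardiness 41
Late jobs: 2.

2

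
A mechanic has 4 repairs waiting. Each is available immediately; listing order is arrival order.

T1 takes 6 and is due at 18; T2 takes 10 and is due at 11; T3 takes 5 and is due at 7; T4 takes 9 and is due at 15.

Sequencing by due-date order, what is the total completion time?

EDD (increasing due date): T3 T2 T4 T1.
T3: 0→5
T2: 5→15
T4: 15→24
T1: 24→30
Sum = 5+15+24+30 = 74.

74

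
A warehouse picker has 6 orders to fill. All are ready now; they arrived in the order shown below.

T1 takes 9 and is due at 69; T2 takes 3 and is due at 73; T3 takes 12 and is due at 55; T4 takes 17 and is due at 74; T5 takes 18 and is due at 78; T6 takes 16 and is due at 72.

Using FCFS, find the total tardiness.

3

FIFO (arrival order): T1 T2 T3 T4 T5 T6.
T1: 0→9, due 69, tardiness 0
T2: 9→12, due 73, tardiness 0
T3: 12→24, due 55, tardiness 0
T4: 24→41, due 74, tardiness 0
T5: 41→59, due 78, tardiness 0
T6: 59→75, due 72, tardiness 3
Sum = 0+0+0+0+0+3 = 3.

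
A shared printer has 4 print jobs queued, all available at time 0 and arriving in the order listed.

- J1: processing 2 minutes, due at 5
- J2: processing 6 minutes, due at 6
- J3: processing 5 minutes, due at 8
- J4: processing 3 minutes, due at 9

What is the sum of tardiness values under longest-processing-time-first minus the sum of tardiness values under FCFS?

5

LPT (decreasing processing time): J2 J3 J4 J1.
J2: 0→6, due 6, tardiness 0
J3: 6→11, due 8, tardiness 3
J4: 11→14, due 9, tardiness 5
J1: 14→16, due 5, tardiness 11
Sum = 0+3+5+11 = 19.
FIFO (arrival order): J1 J2 J3 J4.
J1: 0→2, due 5, tardiness 0
J2: 2→8, due 6, tardiness 2
J3: 8→13, due 8, tardiness 5
J4: 13→16, due 9, tardiness 7
Sum = 0+2+5+7 = 14.
Difference = 19 − 14 = 5.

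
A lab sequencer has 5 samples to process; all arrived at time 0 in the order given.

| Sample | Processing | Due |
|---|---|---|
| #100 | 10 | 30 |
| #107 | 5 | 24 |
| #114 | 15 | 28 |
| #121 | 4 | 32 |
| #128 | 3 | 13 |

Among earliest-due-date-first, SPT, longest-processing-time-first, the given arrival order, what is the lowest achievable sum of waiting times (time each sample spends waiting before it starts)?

44

EDD (increasing due date): #128 #107 #114 #100 #121.
#128: waits 0, runs 0→3
#107: waits 3, runs 3→8
#114: waits 8, runs 8→23
#100: waits 23, runs 23→33
#121: waits 33, runs 33→37
Sum = 0+3+8+23+33 = 67.
SPT (increasing processing time): #128 #121 #107 #100 #114.
#128: waits 0, runs 0→3
#121: waits 3, runs 3→7
#107: waits 7, runs 7→12
#100: waits 12, runs 12→22
#114: waits 22, runs 22→37
Sum = 0+3+7+12+22 = 44.
LPT (decreasing processing time): #114 #100 #107 #121 #128.
#114: waits 0, runs 0→15
#100: waits 15, runs 15→25
#107: waits 25, runs 25→30
#121: waits 30, runs 30→34
#128: waits 34, runs 34→37
Sum = 0+15+25+30+34 = 104.
FIFO (arrival order): #100 #107 #114 #121 #128.
#100: waits 0, runs 0→10
#107: waits 10, runs 10→15
#114: waits 15, runs 15→30
#121: waits 30, runs 30→34
#128: waits 34, runs 34→37
Sum = 0+10+15+30+34 = 89.
EDD 67, SPT 44, LPT 104, FIFO 89 → minimum 44.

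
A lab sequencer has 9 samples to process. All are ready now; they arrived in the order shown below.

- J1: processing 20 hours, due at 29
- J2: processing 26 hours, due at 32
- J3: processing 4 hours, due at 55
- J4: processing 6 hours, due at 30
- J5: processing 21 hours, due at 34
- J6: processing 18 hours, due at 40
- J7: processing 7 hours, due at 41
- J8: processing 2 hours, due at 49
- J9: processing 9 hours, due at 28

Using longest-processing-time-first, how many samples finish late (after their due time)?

LPT (decreasing processing time): J2 J5 J1 J6 J9 J7 J4 J3 J8.
J2: 0→26, due 32, tardiness 0
J5: 26→47, due 34, tardiness 13
J1: 47→67, due 29, tardiness 38
J6: 67→85, due 40, tardiness 45
J9: 85→94, due 28, tardiness 66
J7: 94→101, due 41, tardiness 60
J4: 101→107, due 30, tardiness 77
J3: 107→111, due 55, tardiness 56
J8: 111→113, due 49, tardiness 64
Late samples: 8.

8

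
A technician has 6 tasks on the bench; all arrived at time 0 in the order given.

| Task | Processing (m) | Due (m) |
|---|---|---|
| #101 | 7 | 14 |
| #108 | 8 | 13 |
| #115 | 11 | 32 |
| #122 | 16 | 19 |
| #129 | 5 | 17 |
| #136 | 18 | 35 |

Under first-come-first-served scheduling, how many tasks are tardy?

4

FIFO (arrival order): #101 #108 #115 #122 #129 #136.
#101: 0→7, due 14, tardiness 0
#108: 7→15, due 13, tardiness 2
#115: 15→26, due 32, tardiness 0
#122: 26→42, due 19, tardiness 23
#129: 42→47, due 17, tardiness 30
#136: 47→65, due 35, tardiness 30
Late tasks: 4.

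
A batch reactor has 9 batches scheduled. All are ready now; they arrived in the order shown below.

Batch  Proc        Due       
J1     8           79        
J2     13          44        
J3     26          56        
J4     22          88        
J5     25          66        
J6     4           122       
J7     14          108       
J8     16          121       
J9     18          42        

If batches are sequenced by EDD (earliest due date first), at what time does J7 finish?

EDD (increasing due date): J9 J2 J3 J5 J1 J4 J7 J8 J6.
J9: 0→18
J2: 18→31
J3: 31→57
J5: 57→82
J1: 82→90
J4: 90→112
J7: 112→126

126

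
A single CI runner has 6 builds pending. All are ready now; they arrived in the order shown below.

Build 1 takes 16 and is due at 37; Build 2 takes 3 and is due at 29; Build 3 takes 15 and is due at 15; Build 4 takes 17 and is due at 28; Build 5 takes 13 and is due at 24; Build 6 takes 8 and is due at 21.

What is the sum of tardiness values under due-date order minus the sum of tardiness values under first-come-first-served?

-32

EDD (increasing due date): Build 3 Build 6 Build 5 Build 4 Build 2 Build 1.
Build 3: 0→15, due 15, tardiness 0
Build 6: 15→23, due 21, tardiness 2
Build 5: 23→36, due 24, tardiness 12
Build 4: 36→53, due 28, tardiness 25
Build 2: 53→56, due 29, tardiness 27
Build 1: 56→72, due 37, tardiness 35
Sum = 0+2+12+25+27+35 = 101.
FIFO (arrival order): Build 1 Build 2 Build 3 Build 4 Build 5 Build 6.
Build 1: 0→16, due 37, tardiness 0
Build 2: 16→19, due 29, tardiness 0
Build 3: 19→34, due 15, tardiness 19
Build 4: 34→51, due 28, tardiness 23
Build 5: 51→64, due 24, tardiness 40
Build 6: 64→72, due 21, tardiness 51
Sum = 0+0+19+23+40+51 = 133.
Difference = 101 − 133 = -32.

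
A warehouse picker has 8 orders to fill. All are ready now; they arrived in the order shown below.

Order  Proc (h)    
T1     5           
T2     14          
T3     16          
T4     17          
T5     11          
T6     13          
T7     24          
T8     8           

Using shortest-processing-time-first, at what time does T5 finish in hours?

24

SPT (increasing processing time): T1 T8 T5 T6 T2 T3 T4 T7.
T1: 0→5
T8: 5→13
T5: 13→24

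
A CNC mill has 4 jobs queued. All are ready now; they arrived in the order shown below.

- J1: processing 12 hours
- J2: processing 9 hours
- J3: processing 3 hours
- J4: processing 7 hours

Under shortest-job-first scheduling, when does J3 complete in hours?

SPT (increasing processing time): J3 J4 J2 J1.
J3: 0→3

3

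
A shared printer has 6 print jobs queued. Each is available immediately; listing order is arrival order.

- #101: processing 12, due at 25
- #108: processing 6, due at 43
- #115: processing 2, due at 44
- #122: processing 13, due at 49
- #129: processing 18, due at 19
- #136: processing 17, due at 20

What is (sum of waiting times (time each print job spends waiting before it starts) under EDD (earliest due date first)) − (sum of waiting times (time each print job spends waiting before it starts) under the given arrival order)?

EDD (increasing due date): #129 #136 #101 #108 #115 #122.
#129: waits 0, runs 0→18
#136: waits 18, runs 18→35
#101: waits 35, runs 35→47
#108: waits 47, runs 47→53
#115: waits 53, runs 53→55
#122: waits 55, runs 55→68
Sum = 0+18+35+47+53+55 = 208.
FIFO (arrival order): #101 #108 #115 #122 #129 #136.
#101: waits 0, runs 0→12
#108: waits 12, runs 12→18
#115: waits 18, runs 18→20
#122: waits 20, runs 20→33
#129: waits 33, runs 33→51
#136: waits 51, runs 51→68
Sum = 0+12+18+20+33+51 = 134.
Difference = 208 − 134 = 74.

74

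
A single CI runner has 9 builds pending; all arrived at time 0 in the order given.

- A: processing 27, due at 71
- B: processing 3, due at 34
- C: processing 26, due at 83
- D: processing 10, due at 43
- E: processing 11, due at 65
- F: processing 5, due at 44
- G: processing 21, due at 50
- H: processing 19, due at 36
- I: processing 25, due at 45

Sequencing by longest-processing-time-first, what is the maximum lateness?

113

LPT (decreasing processing time): A C I G H E D F B.
A: 0→27, due 71, lateness -44
C: 27→53, due 83, lateness -30
I: 53→78, due 45, lateness 33
G: 78→99, due 50, lateness 49
H: 99→118, due 36, lateness 82
E: 118→129, due 65, lateness 64
D: 129→139, due 43, lateness 96
F: 139→144, due 44, lateness 100
B: 144→147, due 34, lateness 113
Maximum = 113.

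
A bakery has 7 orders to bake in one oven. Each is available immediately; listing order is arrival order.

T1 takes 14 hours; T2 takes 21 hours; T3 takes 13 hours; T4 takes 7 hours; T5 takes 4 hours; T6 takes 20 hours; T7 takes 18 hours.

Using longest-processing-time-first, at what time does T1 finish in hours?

LPT (decreasing processing time): T2 T6 T7 T1 T3 T4 T5.
T2: 0→21
T6: 21→41
T7: 41→59
T1: 59→73

73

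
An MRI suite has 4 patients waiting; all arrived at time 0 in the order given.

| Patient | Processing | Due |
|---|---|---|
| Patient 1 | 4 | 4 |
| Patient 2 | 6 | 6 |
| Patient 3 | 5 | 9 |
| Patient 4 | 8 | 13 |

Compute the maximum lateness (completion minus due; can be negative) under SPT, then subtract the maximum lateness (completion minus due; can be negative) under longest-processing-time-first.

SPT (increasing processing time): Patient 1 Patient 3 Patient 2 Patient 4.
Patient 1: 0→4, due 4, lateness 0
Patient 3: 4→9, due 9, lateness 0
Patient 2: 9→15, due 6, lateness 9
Patient 4: 15→23, due 13, lateness 10
Maximum = 10.
LPT (decreasing processing time): Patient 4 Patient 2 Patient 3 Patient 1.
Patient 4: 0→8, due 13, lateness -5
Patient 2: 8→14, due 6, lateness 8
Patient 3: 14→19, due 9, lateness 10
Patient 1: 19→23, due 4, lateness 19
Maximum = 19.
Difference = 10 − 19 = -9.

-9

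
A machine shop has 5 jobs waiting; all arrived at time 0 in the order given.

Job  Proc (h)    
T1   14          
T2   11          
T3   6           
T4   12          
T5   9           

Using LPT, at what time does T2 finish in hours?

37

LPT (decreasing processing time): T1 T4 T2 T5 T3.
T1: 0→14
T4: 14→26
T2: 26→37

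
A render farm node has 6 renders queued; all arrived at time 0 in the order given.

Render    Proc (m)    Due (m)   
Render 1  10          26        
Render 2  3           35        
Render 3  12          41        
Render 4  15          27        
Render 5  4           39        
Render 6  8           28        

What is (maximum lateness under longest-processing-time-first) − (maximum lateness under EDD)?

6

LPT (decreasing processing time): Render 4 Render 3 Render 1 Render 6 Render 5 Render 2.
Render 4: 0→15, due 27, lateness -12
Render 3: 15→27, due 41, lateness -14
Render 1: 27→37, due 26, lateness 11
Render 6: 37→45, due 28, lateness 17
Render 5: 45→49, due 39, lateness 10
Render 2: 49→52, due 35, lateness 17
Maximum = 17.
EDD (increasing due date): Render 1 Render 4 Render 6 Render 2 Render 5 Render 3.
Render 1: 0→10, due 26, lateness -16
Render 4: 10→25, due 27, lateness -2
Render 6: 25→33, due 28, lateness 5
Render 2: 33→36, due 35, lateness 1
Render 5: 36→40, due 39, lateness 1
Render 3: 40→52, due 41, lateness 11
Maximum = 11.
Difference = 17 − 11 = 6.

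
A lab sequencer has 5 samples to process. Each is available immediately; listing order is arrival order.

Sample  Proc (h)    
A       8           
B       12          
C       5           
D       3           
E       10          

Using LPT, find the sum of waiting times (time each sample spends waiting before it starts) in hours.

99

LPT (decreasing processing time): B E A C D.
B: waits 0, runs 0→12
E: waits 12, runs 12→22
A: waits 22, runs 22→30
C: waits 30, runs 30→35
D: waits 35, runs 35→38
Sum = 0+12+22+30+35 = 99.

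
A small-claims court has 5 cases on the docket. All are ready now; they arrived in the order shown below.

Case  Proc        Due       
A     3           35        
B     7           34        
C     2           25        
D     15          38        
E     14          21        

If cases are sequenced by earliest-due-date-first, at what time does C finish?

EDD (increasing due date): E C B A D.
E: 0→14
C: 14→16

16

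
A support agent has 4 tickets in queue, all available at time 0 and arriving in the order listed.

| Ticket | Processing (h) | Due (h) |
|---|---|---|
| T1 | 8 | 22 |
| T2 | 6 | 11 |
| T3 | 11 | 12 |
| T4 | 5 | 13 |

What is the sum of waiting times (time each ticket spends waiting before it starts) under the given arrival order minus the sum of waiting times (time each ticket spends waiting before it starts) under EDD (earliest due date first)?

FIFO (arrival order): T1 T2 T3 T4.
T1: waits 0, runs 0→8
T2: waits 8, runs 8→14
T3: waits 14, runs 14→25
T4: waits 25, runs 25→30
Sum = 0+8+14+25 = 47.
EDD (increasing due date): T2 T3 T4 T1.
T2: waits 0, runs 0→6
T3: waits 6, runs 6→17
T4: waits 17, runs 17→22
T1: waits 22, runs 22→30
Sum = 0+6+17+22 = 45.
Difference = 47 − 45 = 2.

2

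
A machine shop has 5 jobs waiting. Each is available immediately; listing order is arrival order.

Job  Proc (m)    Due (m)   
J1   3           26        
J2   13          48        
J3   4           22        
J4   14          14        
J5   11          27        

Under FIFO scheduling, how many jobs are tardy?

FIFO (arrival order): J1 J2 J3 J4 J5.
J1: 0→3, due 26, tardiness 0
J2: 3→16, due 48, tardiness 0
J3: 16→20, due 22, tardiness 0
J4: 20→34, due 14, tardiness 20
J5: 34→45, due 27, tardiness 18
Late jobs: 2.

2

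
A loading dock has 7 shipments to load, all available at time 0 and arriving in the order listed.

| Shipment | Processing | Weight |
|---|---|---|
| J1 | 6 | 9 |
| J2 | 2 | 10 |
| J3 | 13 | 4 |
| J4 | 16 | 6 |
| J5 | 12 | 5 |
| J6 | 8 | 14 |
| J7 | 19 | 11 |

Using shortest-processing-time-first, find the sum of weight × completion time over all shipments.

SPT (increasing processing time): J2 J1 J6 J5 J3 J4 J7.
J2: finishes 2, weight 10, w·C = 20
J1: finishes 8, weight 9, w·C = 72
J6: finishes 16, weight 14, w·C = 224
J5: finishes 28, weight 5, w·C = 140
J3: finishes 41, weight 4, w·C = 164
J4: finishes 57, weight 6, w·C = 342
J7: finishes 76, weight 11, w·C = 836
Sum = 20+72+224+140+164+342+836 = 1798.

1798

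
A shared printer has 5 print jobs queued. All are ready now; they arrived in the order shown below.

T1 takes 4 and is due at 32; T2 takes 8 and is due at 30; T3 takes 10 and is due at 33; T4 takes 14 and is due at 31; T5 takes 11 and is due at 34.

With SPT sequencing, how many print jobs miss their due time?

1

SPT (increasing processing time): T1 T2 T3 T5 T4.
T1: 0→4, due 32, tardiness 0
T2: 4→12, due 30, tardiness 0
T3: 12→22, due 33, tardiness 0
T5: 22→33, due 34, tardiness 0
T4: 33→47, due 31, tardiness 16
Late print jobs: 1.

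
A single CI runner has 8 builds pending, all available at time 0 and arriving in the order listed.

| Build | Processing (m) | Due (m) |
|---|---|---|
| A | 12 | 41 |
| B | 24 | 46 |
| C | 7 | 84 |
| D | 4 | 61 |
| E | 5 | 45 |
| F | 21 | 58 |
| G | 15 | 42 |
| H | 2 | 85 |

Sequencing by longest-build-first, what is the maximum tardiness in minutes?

LPT (decreasing processing time): B F G A C E D H.
B: 0→24, due 46, tardiness 0
F: 24→45, due 58, tardiness 0
G: 45→60, due 42, tardiness 18
A: 60→72, due 41, tardiness 31
C: 72→79, due 84, tardiness 0
E: 79→84, due 45, tardiness 39
D: 84→88, due 61, tardiness 27
H: 88→90, due 85, tardiness 5
Maximum = 39.

39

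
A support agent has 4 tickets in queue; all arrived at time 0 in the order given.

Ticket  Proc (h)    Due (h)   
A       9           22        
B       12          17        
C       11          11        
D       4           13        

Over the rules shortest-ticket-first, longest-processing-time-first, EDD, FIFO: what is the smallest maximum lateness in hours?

14

SPT (increasing processing time): D A C B.
D: 0→4, due 13, lateness -9
A: 4→13, due 22, lateness -9
C: 13→24, due 11, lateness 13
B: 24→36, due 17, lateness 19
Maximum = 19.
LPT (decreasing processing time): B C A D.
B: 0→12, due 17, lateness -5
C: 12→23, due 11, lateness 12
A: 23→32, due 22, lateness 10
D: 32→36, due 13, lateness 23
Maximum = 23.
EDD (increasing due date): C D B A.
C: 0→11, due 11, lateness 0
D: 11→15, due 13, lateness 2
B: 15→27, due 17, lateness 10
A: 27→36, due 22, lateness 14
Maximum = 14.
FIFO (arrival order): A B C D.
A: 0→9, due 22, lateness -13
B: 9→21, due 17, lateness 4
C: 21→32, due 11, lateness 21
D: 32→36, due 13, lateness 23
Maximum = 23.
SPT 19, LPT 23, EDD 14, FIFO 23 → minimum 14.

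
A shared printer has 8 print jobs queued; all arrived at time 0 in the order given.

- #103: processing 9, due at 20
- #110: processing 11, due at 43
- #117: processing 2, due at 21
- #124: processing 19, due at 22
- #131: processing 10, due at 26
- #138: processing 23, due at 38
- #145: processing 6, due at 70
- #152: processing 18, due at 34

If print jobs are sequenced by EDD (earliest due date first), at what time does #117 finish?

EDD (increasing due date): #103 #117 #124 #131 #152 #138 #110 #145.
#103: 0→9
#117: 9→11

11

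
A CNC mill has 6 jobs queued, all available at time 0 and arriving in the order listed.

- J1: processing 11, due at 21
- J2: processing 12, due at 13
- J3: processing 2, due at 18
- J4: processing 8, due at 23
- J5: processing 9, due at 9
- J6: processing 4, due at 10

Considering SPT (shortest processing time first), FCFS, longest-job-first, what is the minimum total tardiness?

SPT (increasing processing time): J3 J6 J4 J5 J1 J2.
J3: 0→2, due 18, tardiness 0
J6: 2→6, due 10, tardiness 0
J4: 6→14, due 23, tardiness 0
J5: 14→23, due 9, tardiness 14
J1: 23→34, due 21, tardiness 13
J2: 34→46, due 13, tardiness 33
Sum = 0+0+0+14+13+33 = 60.
FIFO (arrival order): J1 J2 J3 J4 J5 J6.
J1: 0→11, due 21, tardiness 0
J2: 11→23, due 13, tardiness 10
J3: 23→25, due 18, tardiness 7
J4: 25→33, due 23, tardiness 10
J5: 33→42, due 9, tardiness 33
J6: 42→46, due 10, tardiness 36
Sum = 0+10+7+10+33+36 = 96.
LPT (decreasing processing time): J2 J1 J5 J4 J6 J3.
J2: 0→12, due 13, tardiness 0
J1: 12→23, due 21, tardiness 2
J5: 23→32, due 9, tardiness 23
J4: 32→40, due 23, tardiness 17
J6: 40→44, due 10, tardiness 34
J3: 44→46, due 18, tardiness 28
Sum = 0+2+23+17+34+28 = 104.
SPT 60, FIFO 96, LPT 104 → minimum 60.

60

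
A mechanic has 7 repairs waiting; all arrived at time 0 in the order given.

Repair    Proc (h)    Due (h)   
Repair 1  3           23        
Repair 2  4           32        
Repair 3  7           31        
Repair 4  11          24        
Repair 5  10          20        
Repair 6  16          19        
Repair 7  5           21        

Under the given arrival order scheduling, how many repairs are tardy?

FIFO (arrival order): Repair 1 Repair 2 Repair 3 Repair 4 Repair 5 Repair 6 Repair 7.
Repair 1: 0→3, due 23, tardiness 0
Repair 2: 3→7, due 32, tardiness 0
Repair 3: 7→14, due 31, tardiness 0
Repair 4: 14→25, due 24, tardiness 1
Repair 5: 25→35, due 20, tardiness 15
Repair 6: 35→51, due 19, tardiness 32
Repair 7: 51→56, due 21, tardiness 35
Late repairs: 4.

4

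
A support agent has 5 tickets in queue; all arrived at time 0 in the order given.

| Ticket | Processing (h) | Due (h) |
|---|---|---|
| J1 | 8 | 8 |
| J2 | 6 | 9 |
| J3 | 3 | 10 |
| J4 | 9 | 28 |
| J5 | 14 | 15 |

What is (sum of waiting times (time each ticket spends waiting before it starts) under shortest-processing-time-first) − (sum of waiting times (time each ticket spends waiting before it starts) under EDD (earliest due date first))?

SPT (increasing processing time): J3 J2 J1 J4 J5.
J3: waits 0, runs 0→3
J2: waits 3, runs 3→9
J1: waits 9, runs 9→17
J4: waits 17, runs 17→26
J5: waits 26, runs 26→40
Sum = 0+3+9+17+26 = 55.
EDD (increasing due date): J1 J2 J3 J5 J4.
J1: waits 0, runs 0→8
J2: waits 8, runs 8→14
J3: waits 14, runs 14→17
J5: waits 17, runs 17→31
J4: waits 31, runs 31→40
Sum = 0+8+14+17+31 = 70.
Difference = 55 − 70 = -15.

-15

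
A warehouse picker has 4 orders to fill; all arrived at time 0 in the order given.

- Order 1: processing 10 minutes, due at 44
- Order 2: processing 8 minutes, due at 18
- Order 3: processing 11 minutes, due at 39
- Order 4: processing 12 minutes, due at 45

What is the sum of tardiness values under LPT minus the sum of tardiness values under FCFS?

LPT (decreasing processing time): Order 4 Order 3 Order 1 Order 2.
Order 4: 0→12, due 45, tardiness 0
Order 3: 12→23, due 39, tardiness 0
Order 1: 23→33, due 44, tardiness 0
Order 2: 33→41, due 18, tardiness 23
Sum = 0+0+0+23 = 23.
FIFO (arrival order): Order 1 Order 2 Order 3 Order 4.
Order 1: 0→10, due 44, tardiness 0
Order 2: 10→18, due 18, tardiness 0
Order 3: 18→29, due 39, tardiness 0
Order 4: 29→41, due 45, tardiness 0
Sum = 0+0+0+0 = 0.
Difference = 23 − 0 = 23.

23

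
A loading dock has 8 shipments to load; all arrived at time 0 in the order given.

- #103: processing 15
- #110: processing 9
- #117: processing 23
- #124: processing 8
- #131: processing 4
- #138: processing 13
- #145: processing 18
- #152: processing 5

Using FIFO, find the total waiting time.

362

FIFO (arrival order): #103 #110 #117 #124 #131 #138 #145 #152.
#103: waits 0, runs 0→15
#110: waits 15, runs 15→24
#117: waits 24, runs 24→47
#124: waits 47, runs 47→55
#131: waits 55, runs 55→59
#138: waits 59, runs 59→72
#145: waits 72, runs 72→90
#152: waits 90, runs 90→95
Sum = 0+15+24+47+55+59+72+90 = 362.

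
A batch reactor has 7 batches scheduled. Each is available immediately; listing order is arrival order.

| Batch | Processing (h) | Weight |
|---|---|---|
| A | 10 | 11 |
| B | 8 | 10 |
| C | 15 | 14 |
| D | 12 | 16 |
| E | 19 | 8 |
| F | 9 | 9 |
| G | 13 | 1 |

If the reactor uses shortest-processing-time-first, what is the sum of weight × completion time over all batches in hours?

SPT (increasing processing time): B F A D G C E.
B: finishes 8, weight 10, w·C = 80
F: finishes 17, weight 9, w·C = 153
A: finishes 27, weight 11, w·C = 297
D: finishes 39, weight 16, w·C = 624
G: finishes 52, weight 1, w·C = 52
C: finishes 67, weight 14, w·C = 938
E: finishes 86, weight 8, w·C = 688
Sum = 80+153+297+624+52+938+688 = 2832.

2832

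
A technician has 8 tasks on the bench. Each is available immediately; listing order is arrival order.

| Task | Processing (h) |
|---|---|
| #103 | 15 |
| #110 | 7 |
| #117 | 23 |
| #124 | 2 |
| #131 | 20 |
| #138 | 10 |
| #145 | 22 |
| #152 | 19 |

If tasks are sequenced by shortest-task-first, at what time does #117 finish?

SPT (increasing processing time): #124 #110 #138 #103 #152 #131 #145 #117.
#124: 0→2
#110: 2→9
#138: 9→19
#103: 19→34
#152: 34→53
#131: 53→73
#145: 73→95
#117: 95→118

118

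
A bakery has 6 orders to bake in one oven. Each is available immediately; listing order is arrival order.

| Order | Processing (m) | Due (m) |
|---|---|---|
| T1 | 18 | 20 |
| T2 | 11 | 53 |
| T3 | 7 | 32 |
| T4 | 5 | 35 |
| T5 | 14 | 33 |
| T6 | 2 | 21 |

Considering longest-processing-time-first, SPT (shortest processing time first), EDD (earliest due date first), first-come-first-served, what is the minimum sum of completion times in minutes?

LPT (decreasing processing time): T1 T5 T2 T3 T4 T6.
T1: 0→18
T5: 18→32
T2: 32→43
T3: 43→50
T4: 50→55
T6: 55→57
Sum = 18+32+43+50+55+57 = 255.
SPT (increasing processing time): T6 T4 T3 T2 T5 T1.
T6: 0→2
T4: 2→7
T3: 7→14
T2: 14→25
T5: 25→39
T1: 39→57
Sum = 2+7+14+25+39+57 = 144.
EDD (increasing due date): T1 T6 T3 T5 T4 T2.
T1: 0→18
T6: 18→20
T3: 20→27
T5: 27→41
T4: 41→46
T2: 46→57
Sum = 18+20+27+41+46+57 = 209.
FIFO (arrival order): T1 T2 T3 T4 T5 T6.
T1: 0→18
T2: 18→29
T3: 29→36
T4: 36→41
T5: 41→55
T6: 55→57
Sum = 18+29+36+41+55+57 = 236.
LPT 255, SPT 144, EDD 209, FIFO 236 → minimum 144.

144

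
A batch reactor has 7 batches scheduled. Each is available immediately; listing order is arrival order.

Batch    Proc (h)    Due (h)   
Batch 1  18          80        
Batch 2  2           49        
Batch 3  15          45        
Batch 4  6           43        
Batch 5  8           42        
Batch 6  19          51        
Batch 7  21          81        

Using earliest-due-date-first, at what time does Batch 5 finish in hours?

8

EDD (increasing due date): Batch 5 Batch 4 Batch 3 Batch 2 Batch 6 Batch 1 Batch 7.
Batch 5: 0→8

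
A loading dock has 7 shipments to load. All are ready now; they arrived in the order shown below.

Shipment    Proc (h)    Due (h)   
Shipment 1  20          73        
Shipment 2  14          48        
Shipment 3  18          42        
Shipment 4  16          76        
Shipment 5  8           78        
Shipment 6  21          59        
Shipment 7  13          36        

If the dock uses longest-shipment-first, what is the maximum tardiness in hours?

66

LPT (decreasing processing time): Shipment 6 Shipment 1 Shipment 3 Shipment 4 Shipment 2 Shipment 7 Shipment 5.
Shipment 6: 0→21, due 59, tardiness 0
Shipment 1: 21→41, due 73, tardiness 0
Shipment 3: 41→59, due 42, tardiness 17
Shipment 4: 59→75, due 76, tardiness 0
Shipment 2: 75→89, due 48, tardiness 41
Shipment 7: 89→102, due 36, tardiness 66
Shipment 5: 102→110, due 78, tardiness 32
Maximum = 66.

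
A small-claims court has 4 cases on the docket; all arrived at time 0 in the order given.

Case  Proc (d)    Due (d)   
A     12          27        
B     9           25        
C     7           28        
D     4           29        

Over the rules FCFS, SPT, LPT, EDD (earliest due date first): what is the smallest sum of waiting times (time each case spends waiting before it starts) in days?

FIFO (arrival order): A B C D.
A: waits 0, runs 0→12
B: waits 12, runs 12→21
C: waits 21, runs 21→28
D: waits 28, runs 28→32
Sum = 0+12+21+28 = 61.
SPT (increasing processing time): D C B A.
D: waits 0, runs 0→4
C: waits 4, runs 4→11
B: waits 11, runs 11→20
A: waits 20, runs 20→32
Sum = 0+4+11+20 = 35.
LPT (decreasing processing time): A B C D.
A: waits 0, runs 0→12
B: waits 12, runs 12→21
C: waits 21, runs 21→28
D: waits 28, runs 28→32
Sum = 0+12+21+28 = 61.
EDD (increasing due date): B A C D.
B: waits 0, runs 0→9
A: waits 9, runs 9→21
C: waits 21, runs 21→28
D: waits 28, runs 28→32
Sum = 0+9+21+28 = 58.
FIFO 61, SPT 35, LPT 61, EDD 58 → minimum 35.

35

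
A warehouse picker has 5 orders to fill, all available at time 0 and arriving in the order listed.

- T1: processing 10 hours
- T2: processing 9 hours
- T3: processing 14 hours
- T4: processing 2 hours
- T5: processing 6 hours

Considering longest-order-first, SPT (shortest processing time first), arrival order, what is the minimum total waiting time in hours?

54

LPT (decreasing processing time): T3 T1 T2 T5 T4.
T3: waits 0, runs 0→14
T1: waits 14, runs 14→24
T2: waits 24, runs 24→33
T5: waits 33, runs 33→39
T4: waits 39, runs 39→41
Sum = 0+14+24+33+39 = 110.
SPT (increasing processing time): T4 T5 T2 T1 T3.
T4: waits 0, runs 0→2
T5: waits 2, runs 2→8
T2: waits 8, runs 8→17
T1: waits 17, runs 17→27
T3: waits 27, runs 27→41
Sum = 0+2+8+17+27 = 54.
FIFO (arrival order): T1 T2 T3 T4 T5.
T1: waits 0, runs 0→10
T2: waits 10, runs 10→19
T3: waits 19, runs 19→33
T4: waits 33, runs 33→35
T5: waits 35, runs 35→41
Sum = 0+10+19+33+35 = 97.
LPT 110, SPT 54, FIFO 97 → minimum 54.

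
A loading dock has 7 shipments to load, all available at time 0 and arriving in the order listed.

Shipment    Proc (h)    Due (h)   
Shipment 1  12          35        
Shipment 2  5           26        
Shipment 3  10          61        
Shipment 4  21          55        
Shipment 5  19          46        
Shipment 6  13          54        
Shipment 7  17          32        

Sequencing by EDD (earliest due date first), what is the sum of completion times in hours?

364

EDD (increasing due date): Shipment 2 Shipment 7 Shipment 1 Shipment 5 Shipment 6 Shipment 4 Shipment 3.
Shipment 2: 0→5
Shipment 7: 5→22
Shipment 1: 22→34
Shipment 5: 34→53
Shipment 6: 53→66
Shipment 4: 66→87
Shipment 3: 87→97
Sum = 5+22+34+53+66+87+97 = 364.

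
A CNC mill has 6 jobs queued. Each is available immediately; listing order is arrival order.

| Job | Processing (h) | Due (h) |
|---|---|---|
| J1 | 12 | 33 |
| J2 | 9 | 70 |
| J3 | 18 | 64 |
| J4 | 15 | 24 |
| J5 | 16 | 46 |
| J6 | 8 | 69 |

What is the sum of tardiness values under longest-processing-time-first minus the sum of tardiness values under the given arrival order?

-1

LPT (decreasing processing time): J3 J5 J4 J1 J2 J6.
J3: 0→18, due 64, tardiness 0
J5: 18→34, due 46, tardiness 0
J4: 34→49, due 24, tardiness 25
J1: 49→61, due 33, tardiness 28
J2: 61→70, due 70, tardiness 0
J6: 70→78, due 69, tardiness 9
Sum = 0+0+25+28+0+9 = 62.
FIFO (arrival order): J1 J2 J3 J4 J5 J6.
J1: 0→12, due 33, tardiness 0
J2: 12→21, due 70, tardiness 0
J3: 21→39, due 64, tardiness 0
J4: 39→54, due 24, tardiness 30
J5: 54→70, due 46, tardiness 24
J6: 70→78, due 69, tardiness 9
Sum = 0+0+0+30+24+9 = 63.
Difference = 62 − 63 = -1.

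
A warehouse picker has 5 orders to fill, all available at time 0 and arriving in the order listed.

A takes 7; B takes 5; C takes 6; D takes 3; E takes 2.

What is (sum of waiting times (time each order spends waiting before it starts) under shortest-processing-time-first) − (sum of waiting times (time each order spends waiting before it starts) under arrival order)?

SPT (increasing processing time): E D B C A.
E: waits 0, runs 0→2
D: waits 2, runs 2→5
B: waits 5, runs 5→10
C: waits 10, runs 10→16
A: waits 16, runs 16→23
Sum = 0+2+5+10+16 = 33.
FIFO (arrival order): A B C D E.
A: waits 0, runs 0→7
B: waits 7, runs 7→12
C: waits 12, runs 12→18
D: waits 18, runs 18→21
E: waits 21, runs 21→23
Sum = 0+7+12+18+21 = 58.
Difference = 33 − 58 = -25.

-25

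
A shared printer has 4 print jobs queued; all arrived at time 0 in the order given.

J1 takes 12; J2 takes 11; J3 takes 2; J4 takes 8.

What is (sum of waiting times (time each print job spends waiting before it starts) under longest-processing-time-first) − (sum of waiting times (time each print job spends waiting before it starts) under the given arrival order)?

LPT (decreasing processing time): J1 J2 J4 J3.
J1: waits 0, runs 0→12
J2: waits 12, runs 12→23
J4: waits 23, runs 23→31
J3: waits 31, runs 31→33
Sum = 0+12+23+31 = 66.
FIFO (arrival order): J1 J2 J3 J4.
J1: waits 0, runs 0→12
J2: waits 12, runs 12→23
J3: waits 23, runs 23→25
J4: waits 25, runs 25→33
Sum = 0+12+23+25 = 60.
Difference = 66 − 60 = 6.

6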